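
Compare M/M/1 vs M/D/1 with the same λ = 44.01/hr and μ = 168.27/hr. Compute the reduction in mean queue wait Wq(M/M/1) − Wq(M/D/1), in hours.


ρ = 44.01/168.27 = 0.2615
Wq(M/M/1) = ρ/(μ−λ) = 0.2615/124.26 = 0.002105 hr
Wq(M/D/1) = ρ/(2(μ−λ)) = 0.001052 hr
Savings = 0.002105 − 0.001052 = 0.001052 hr

Final: 0.001052 hr


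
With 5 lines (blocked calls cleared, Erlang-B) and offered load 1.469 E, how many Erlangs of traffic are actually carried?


B(5,1.469) = 0.013174 (Erlang-B)
Carried load = a(1 − B) = 1.469·(1 − 0.013174) = 1.469·0.986826 = 1.4496 E

Final: 1.4496 Erlangs


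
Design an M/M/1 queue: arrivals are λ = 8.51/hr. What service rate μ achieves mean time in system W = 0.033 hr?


W = 1/(μ−λ) ⇒ μ − λ = 1/W = 1/0.033 = 30.3030
μ = λ + 1/W = 8.51 + 30.3030 = 38.8130 per hr

Final: 38.8130 /hr


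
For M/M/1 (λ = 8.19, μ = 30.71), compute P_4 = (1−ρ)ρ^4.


ρ = 8.19/30.71 = 0.2667
P_n = (1−ρ)·ρ^n = (1 − 0.2667)·0.2667^4 = 0.7333·0.005058 = 0.003709

Final: 0.003709


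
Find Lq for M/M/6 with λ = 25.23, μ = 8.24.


a = λ/μ = 3.0619; ρ = a/6 = 0.5103
P₀ = 0.045922
Lq = P₀·a^c·ρ / (c!·(1−ρ)²) = 0.045922·824.02471·0.5103/(720·0.23979)
= 0.11185

Final: 0.11185


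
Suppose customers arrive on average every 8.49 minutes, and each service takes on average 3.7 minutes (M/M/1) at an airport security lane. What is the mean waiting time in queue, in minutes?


λ = 60/8.49 = 7.0671 /hr
μ = 60/3.7 = 16.2162 /hr
ρ = λ/μ = 7.0671/16.2162 = 0.4358
Wq = ρ/(μ−λ) = 0.4358/(16.2162−7.0671) = 0.04763 hr
In minutes: 0.04763·60 = 2.858 min

Final: 2.858 min


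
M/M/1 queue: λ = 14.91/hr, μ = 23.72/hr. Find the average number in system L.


ρ = λ/μ = 14.91/23.72 = 0.6286
L = ρ/(1−ρ) = 0.6286/(1 − 0.6286) = 0.6286/0.3714 = 1.6924

Final: 1.6924


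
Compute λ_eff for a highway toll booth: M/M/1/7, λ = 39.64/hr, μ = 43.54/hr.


ρ = 0.9104; P_K = (1−ρ)ρ^7/(1−ρ^8) = 0.087958
λ_eff = λ(1 − P_K) = 39.64·(1 − 0.087958) = 39.64·0.912042 = 36.1533 /hr

Final: 36.1533 /hr


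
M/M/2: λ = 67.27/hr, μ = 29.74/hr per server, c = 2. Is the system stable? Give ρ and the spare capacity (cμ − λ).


Total capacity cμ = 2·29.74 = 59.48/hr
ρ = λ/(cμ) = 67.27/59.48 = 1.1310
Stable ⇔ ρ < 1: NO
Spare capacity = cμ − λ = 59.48 − 67.27 = -7.79/hr

Final: ρ = 1.1310; unstable; margin = -7.79/hr


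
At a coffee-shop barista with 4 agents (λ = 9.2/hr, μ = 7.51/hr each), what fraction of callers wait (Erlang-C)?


a = λ/μ = 1.2250; ρ = a/4 = 0.3063
P₀ = 0.292650 (from M/M/c formula)
C(c,a) = [a^c/(c!(1−ρ))]·P₀ = [2.25212/(24·0.6937)]·0.292650
= 0.13526·0.292650 = 0.039585

Final: 0.039585


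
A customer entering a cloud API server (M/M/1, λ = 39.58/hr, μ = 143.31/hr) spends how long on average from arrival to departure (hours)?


W = 1/(μ−λ) = 1/(143.31 − 39.58) = 1/103.73 = 0.009640 hr

Final: 0.009640 hr


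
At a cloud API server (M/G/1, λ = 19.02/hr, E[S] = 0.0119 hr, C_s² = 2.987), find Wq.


ρ = λ·E[S] = 19.02·0.0119 = 0.2263
E[S²] = E[S]²(1+C_s²) = 0.0119²·(1+2.987) = 0.0005646
Wq = λ·E[S²]/(2(1−ρ)) = 19.02·0.0005646/(2·0.7737) = 0.006940 hr

Final: 0.006940 hr


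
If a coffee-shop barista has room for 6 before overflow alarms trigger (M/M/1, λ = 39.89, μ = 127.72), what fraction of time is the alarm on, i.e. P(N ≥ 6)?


ρ = 39.89/127.72 = 0.3123
P(N ≥ n) = ρ^n = 0.3123^6 = 0.0009282

Final: 0.0009282


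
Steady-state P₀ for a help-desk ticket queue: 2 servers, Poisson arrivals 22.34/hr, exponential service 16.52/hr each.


a = λ/μ = 22.34/16.52 = 1.3523; ρ = a/c = 0.6762
Σ_{k=0}^{1} a^k/k! (terms k=0..1) = 1.00000 + 1.35230 = 2.35230
Tail: a^2/(2!(1−ρ)) = 1.82872/(2·0.3238) = 2.82340
P₀ = 1/(2.35230 + 2.82340) = 1/5.17570 = 0.193211

Final: 0.193211


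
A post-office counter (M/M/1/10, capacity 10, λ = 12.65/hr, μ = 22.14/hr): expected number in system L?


ρ = 12.65/22.14 = 0.5714
L = ρ[1 − (K+1)ρ^K + Kρ^(K+1)] / [(1−ρ)(1−ρ^(K+1))]
Numerator: 0.5714·(1 − 11·0.003708 + 10·0.002119) = 0.560165
Denominator: (0.4286)·(0.997881) = 0.427728
L = 0.560165/0.427728 = 1.3096

Final: 1.3096


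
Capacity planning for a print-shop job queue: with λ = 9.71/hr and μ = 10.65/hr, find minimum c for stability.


Stability requires cμ > λ ⇔ c > λ/μ.
λ/μ = 9.71/10.65 = 0.9117
Minimum integer c = ⌊0.9117⌋ + 1 = 1
Check: 1·10.65 = 10.65 > 9.71, while 0·10.65 = 0.00 ≤ 9.71

Final: 1 servers


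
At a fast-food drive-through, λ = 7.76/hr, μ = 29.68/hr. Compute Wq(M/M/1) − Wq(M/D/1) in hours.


ρ = 7.76/29.68 = 0.2615
Wq(M/M/1) = ρ/(μ−λ) = 0.2615/21.92 = 0.01193 hr
Wq(M/D/1) = ρ/(2(μ−λ)) = 0.005964 hr
Savings = 0.01193 − 0.005964 = 0.005964 hr

Final: 0.005964 hr


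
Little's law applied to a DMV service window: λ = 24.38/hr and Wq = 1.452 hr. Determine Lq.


Lq = λWq = 24.38·1.452 = 35.3998

Final: 35.3998


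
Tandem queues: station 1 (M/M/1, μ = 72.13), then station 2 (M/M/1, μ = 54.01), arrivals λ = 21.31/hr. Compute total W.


Each node sees arrival rate λ = 21.31/hr (tandem ⇒ throughput preserved).
W₁ = 1/(μ₁−λ) = 1/(72.13−21.31) = 0.01968 hr
W₂ = 1/(μ₂−λ) = 1/(54.01−21.31) = 0.03058 hr
W_total = W₁ + W₂ = 0.01968 + 0.03058 = 0.05026 hr

Final: 0.05026 hr


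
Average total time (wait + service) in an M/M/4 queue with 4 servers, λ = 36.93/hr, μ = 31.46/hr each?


a = 1.1739; ρ = 0.2935; P₀ = 0.308220
Lq = P₀·a^c·ρ/(c!(1−ρ)²) = 0.01434
Wq = Lq/λ = 0.01434/36.93 = 0.0003882 hr
W = Wq + 1/μ = 0.0003882 + 0.03179 = 0.03217 hr

Final: 0.03217 hr


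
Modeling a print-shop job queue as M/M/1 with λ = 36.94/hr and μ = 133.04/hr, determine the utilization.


ρ = λ/μ = 36.94/133.04 = 0.2777

Final: 0.2777


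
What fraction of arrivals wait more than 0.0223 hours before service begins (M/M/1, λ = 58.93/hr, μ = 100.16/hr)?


ρ = 58.93/100.16 = 0.5884
P(Wq > t) = ρ·e^{−(μ−λ)t} = 0.5884·e^{−0.9194}
= 0.5884·0.398747 = 0.234606

Final: 0.234606


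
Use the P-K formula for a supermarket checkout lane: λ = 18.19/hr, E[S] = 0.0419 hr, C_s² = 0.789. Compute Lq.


ρ = λ·E[S] = 18.19·0.0419 = 0.7622
Lq = ρ²(1+C_s²)/(2(1−ρ)) = 0.5809·(1+0.789)/(2·0.2378)
= 0.5809·1.7890/0.4757 = 2.18469

Final: 2.18469


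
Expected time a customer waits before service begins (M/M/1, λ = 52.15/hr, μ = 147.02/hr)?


ρ = 52.15/147.02 = 0.3547
Wq = ρ/(μ−λ) = 0.3547/(147.02 − 52.15) = 0.3547/94.87 = 0.003739 hr

Final: 0.003739 hr


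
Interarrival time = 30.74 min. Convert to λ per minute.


λ = 1/(interarrival time) in consistent units.
1 minute = 1 min, so λ = 1/30.74 = 0.03253 per minute

Final: 0.03253 /min


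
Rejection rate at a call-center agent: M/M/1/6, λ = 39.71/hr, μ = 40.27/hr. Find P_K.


ρ = λ/μ = 39.71/40.27 = 0.9861
P_K = (1−ρ)ρ^K/(1−ρ^(K+1)) = (0.01391·0.919411)/(1 − 0.906625)
= 0.012785/0.093375 = 0.136926

Final: 0.136926


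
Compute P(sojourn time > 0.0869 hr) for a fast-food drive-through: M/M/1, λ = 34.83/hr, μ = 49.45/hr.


W ~ Exponential(μ−λ) for M/M/1.
μ − λ = 49.45 − 34.83 = 14.6200
P(W > t) = e^{−(μ−λ)t} = e^{−1.2705} = 0.280697

Final: 0.280697


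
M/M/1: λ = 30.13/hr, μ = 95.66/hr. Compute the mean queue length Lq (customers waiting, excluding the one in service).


ρ = 30.13/95.66 = 0.3150
Lq = ρ²/(1−ρ) = 0.09921/0.6850 = 0.1448

Final: 0.1448


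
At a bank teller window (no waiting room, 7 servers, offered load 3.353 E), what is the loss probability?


B(c,a) = (a^c/c!) / Σ_{k=0}^{c} a^k/k!
a^7/7! = 0.945375
Σ terms (k=0..7): 1.00000 + 3.35300 + 5.62130 + 6.28274 + 5.26651 + 3.53172 + 1.97364 + 0.94538 = 27.974301
B = 0.945375/27.974301 = 0.033794

Final: 0.033794


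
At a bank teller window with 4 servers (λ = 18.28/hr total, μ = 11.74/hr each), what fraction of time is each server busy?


ρ = λ/(cμ) = 18.28/(4·11.74) = 18.28/46.96 = 0.3893

Final: 0.3893


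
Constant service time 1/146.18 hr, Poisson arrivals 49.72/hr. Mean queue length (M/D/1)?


ρ = 49.72/146.18 = 0.3401
M/D/1: Lq = ρ²/(2(1−ρ)) = 0.1157/(2·0.6599) = 0.08766

Final: 0.08766


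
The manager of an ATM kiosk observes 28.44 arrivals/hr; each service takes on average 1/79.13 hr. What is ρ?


ρ = λ/μ = 28.44/79.13 = 0.3594

Final: 0.3594


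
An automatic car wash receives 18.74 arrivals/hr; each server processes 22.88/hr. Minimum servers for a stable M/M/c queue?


Stability requires cμ > λ ⇔ c > λ/μ.
λ/μ = 18.74/22.88 = 0.8191
Minimum integer c = ⌊0.8191⌋ + 1 = 1
Check: 1·22.88 = 22.88 > 18.74, while 0·22.88 = 0.00 ≤ 18.74

Final: 1 servers


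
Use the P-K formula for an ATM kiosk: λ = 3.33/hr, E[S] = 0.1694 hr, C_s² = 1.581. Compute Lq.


ρ = λ·E[S] = 3.33·0.1694 = 0.5641
Lq = ρ²(1+C_s²)/(2(1−ρ)) = 0.3182·(1+1.581)/(2·0.4359)
= 0.3182·2.5810/0.8718 = 0.94208

Final: 0.94208


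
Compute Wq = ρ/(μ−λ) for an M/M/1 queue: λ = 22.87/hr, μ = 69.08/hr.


ρ = 22.87/69.08 = 0.3311
Wq = ρ/(μ−λ) = 0.3311/(69.08 − 22.87) = 0.3311/46.21 = 0.007164 hr

Final: 0.007164 hr


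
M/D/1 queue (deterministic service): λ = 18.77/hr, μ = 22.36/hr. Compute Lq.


ρ = 18.77/22.36 = 0.8394
M/D/1: Lq = ρ²/(2(1−ρ)) = 0.7047/(2·0.1606) = 2.19448

Final: 2.19448


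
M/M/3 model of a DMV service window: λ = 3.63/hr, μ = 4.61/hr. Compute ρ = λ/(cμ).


ρ = λ/(cμ) = 3.63/(3·4.61) = 3.63/13.83 = 0.2625

Final: 0.2625


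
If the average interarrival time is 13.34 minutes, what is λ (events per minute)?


λ = 1/(interarrival time) in consistent units.
1 minute = 1 min, so λ = 1/13.34 = 0.07496 per minute

Final: 0.07496 /min


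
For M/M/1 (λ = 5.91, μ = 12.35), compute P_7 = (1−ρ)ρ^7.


ρ = 5.91/12.35 = 0.4785
P_n = (1−ρ)·ρ^n = (1 − 0.4785)·0.4785^7 = 0.5215·0.005747 = 0.002997

Final: 0.002997


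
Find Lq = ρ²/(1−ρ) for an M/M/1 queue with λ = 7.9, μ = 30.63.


ρ = 7.9/30.63 = 0.2579
Lq = ρ²/(1−ρ) = 0.06652/0.7421 = 0.08964

Final: 0.08964


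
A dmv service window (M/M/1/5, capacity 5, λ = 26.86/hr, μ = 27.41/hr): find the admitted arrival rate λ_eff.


ρ = 0.9799; P_K = (1−ρ)ρ^5/(1−ρ^6) = 0.158336
λ_eff = λ(1 − P_K) = 26.86·(1 − 0.158336) = 26.86·0.841664 = 22.6071 /hr

Final: 22.6071 /hr


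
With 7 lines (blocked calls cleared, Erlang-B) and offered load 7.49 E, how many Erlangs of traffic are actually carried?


B(7,7.49) = 0.278615 (Erlang-B)
Carried load = a(1 − B) = 7.49·(1 − 0.278615) = 7.49·0.721385 = 5.4032 E

Final: 5.4032 Erlangs


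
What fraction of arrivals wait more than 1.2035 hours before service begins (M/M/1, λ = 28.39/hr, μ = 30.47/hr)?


ρ = 28.39/30.47 = 0.9317
P(Wq > t) = ρ·e^{−(μ−λ)t} = 0.9317·e^{−2.5033}
= 0.9317·0.081816 = 0.076231

Final: 0.076231


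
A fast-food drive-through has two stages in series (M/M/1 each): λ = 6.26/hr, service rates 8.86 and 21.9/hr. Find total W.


Each node sees arrival rate λ = 6.26/hr (tandem ⇒ throughput preserved).
W₁ = 1/(μ₁−λ) = 1/(8.86−6.26) = 0.38462 hr
W₂ = 1/(μ₂−λ) = 1/(21.9−6.26) = 0.06394 hr
W_total = W₁ + W₂ = 0.38462 + 0.06394 = 0.44855 hr

Final: 0.44855 hr


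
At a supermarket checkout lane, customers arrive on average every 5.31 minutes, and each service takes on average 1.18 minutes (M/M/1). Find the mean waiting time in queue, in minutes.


λ = 60/5.31 = 11.2994 /hr
μ = 60/1.18 = 50.8475 /hr
ρ = λ/μ = 11.2994/50.8475 = 0.2222
Wq = ρ/(μ−λ) = 0.2222/(50.8475−11.2994) = 0.005619 hr
In minutes: 0.005619·60 = 0.3371 min

Final: 0.3371 min


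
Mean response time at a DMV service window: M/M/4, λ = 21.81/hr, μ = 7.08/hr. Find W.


a = 3.0805; ρ = 0.7701; P₀ = 0.033311
Lq = P₀·a^c·ρ/(c!(1−ρ)²) = 1.82161
Wq = Lq/λ = 1.82161/21.81 = 0.08352 hr
W = Wq + 1/μ = 0.08352 + 0.14124 = 0.22476 hr

Final: 0.22476 hr


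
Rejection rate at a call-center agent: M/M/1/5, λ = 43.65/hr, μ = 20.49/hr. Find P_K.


ρ = λ/μ = 43.65/20.49 = 2.1303
P_K = (1−ρ)ρ^K/(1−ρ^(K+1)) = (-1.1303·43.874426)/(1 − 93.466017)
= -49.591591/-92.466017 = 0.536322

Final: 0.536322


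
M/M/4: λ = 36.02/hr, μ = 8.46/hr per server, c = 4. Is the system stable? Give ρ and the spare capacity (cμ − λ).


Total capacity cμ = 4·8.46 = 33.84/hr
ρ = λ/(cμ) = 36.02/33.84 = 1.0644
Stable ⇔ ρ < 1: NO
Spare capacity = cμ − λ = 33.84 − 36.02 = -2.18/hr

Final: ρ = 1.0644; unstable; margin = -2.18/hr


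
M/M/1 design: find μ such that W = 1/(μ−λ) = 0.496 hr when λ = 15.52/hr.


W = 1/(μ−λ) ⇒ μ − λ = 1/W = 1/0.496 = 2.0161
μ = λ + 1/W = 15.52 + 2.0161 = 17.5361 per hr

Final: 17.5361 /hr


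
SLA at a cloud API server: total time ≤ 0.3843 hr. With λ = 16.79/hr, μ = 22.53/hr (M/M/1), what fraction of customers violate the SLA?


W ~ Exponential(μ−λ) for M/M/1.
μ − λ = 22.53 − 16.79 = 5.7400
P(W > t) = e^{−(μ−λ)t} = e^{−2.2059} = 0.110153

Final: 0.110153


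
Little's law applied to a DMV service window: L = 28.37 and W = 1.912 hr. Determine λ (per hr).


λ = L/W = 28.37/1.912 = 14.8379 /hr

Final: 14.8379 /hr


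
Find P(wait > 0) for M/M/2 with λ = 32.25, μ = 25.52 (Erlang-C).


a = λ/μ = 1.2637; ρ = a/2 = 0.6319
P₀ = 0.225597 (from M/M/c formula)
C(c,a) = [a^c/(c!(1−ρ))]·P₀ = [1.59697/(2·0.3681)]·0.225597
= 2.16896·0.225597 = 0.489312

Final: 0.489312


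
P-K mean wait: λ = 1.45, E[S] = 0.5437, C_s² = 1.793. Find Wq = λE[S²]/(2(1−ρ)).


ρ = λ·E[S] = 1.45·0.5437 = 0.7884
E[S²] = E[S]²(1+C_s²) = 0.5437²·(1+1.793) = 0.825638
Wq = λ·E[S²]/(2(1−ρ)) = 1.45·0.825638/(2·0.2116) = 2.82840 hr

Final: 2.82840 hr


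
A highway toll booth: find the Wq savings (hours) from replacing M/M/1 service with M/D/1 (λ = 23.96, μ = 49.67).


ρ = 23.96/49.67 = 0.4824
Wq(M/M/1) = ρ/(μ−λ) = 0.4824/25.71 = 0.01876 hr
Wq(M/D/1) = ρ/(2(μ−λ)) = 0.009381 hr
Savings = 0.01876 − 0.009381 = 0.009381 hr

Final: 0.009381 hr


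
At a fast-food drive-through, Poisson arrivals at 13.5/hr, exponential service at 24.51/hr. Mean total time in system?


W = 1/(μ−λ) = 1/(24.51 − 13.5) = 1/11.01 = 0.09083 hr

Final: 0.09083 hr


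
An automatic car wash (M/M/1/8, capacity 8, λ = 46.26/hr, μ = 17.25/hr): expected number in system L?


ρ = 46.26/17.25 = 2.6817
L = ρ[1 − (K+1)ρ^K + Kρ^(K+1)] / [(1−ρ)(1−ρ^(K+1))]
Numerator: 2.6817·(1 − 9·2675.052022 + 8·7173.791683) = 89344.459555
Denominator: (-1.6817)·(-7172.791683) = 12062.764448
L = 89344.459555/12062.764448 = 7.4066

Final: 7.4066


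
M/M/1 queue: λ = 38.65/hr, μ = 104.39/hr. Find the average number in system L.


ρ = λ/μ = 38.65/104.39 = 0.3702
L = ρ/(1−ρ) = 0.3702/(1 − 0.3702) = 0.3702/0.6298 = 0.5879

Final: 0.5879


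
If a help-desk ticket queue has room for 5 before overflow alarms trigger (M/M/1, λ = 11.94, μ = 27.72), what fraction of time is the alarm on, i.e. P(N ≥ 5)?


ρ = 11.94/27.72 = 0.4307
P(N ≥ n) = ρ^n = 0.4307^5 = 0.014827

Final: 0.014827


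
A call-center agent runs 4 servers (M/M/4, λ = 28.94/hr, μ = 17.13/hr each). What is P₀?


a = λ/μ = 28.94/17.13 = 1.6894; ρ = a/c = 0.4224
Σ_{k=0}^{3} a^k/k! (terms k=0..3) = 1.00000 + 1.68943 + 1.42709 + 0.80366 = 4.92019
Tail: a^4/(4!(1−ρ)) = 8.14638/(24·0.5776) = 0.58762
P₀ = 1/(4.92019 + 0.58762) = 1/5.50780 = 0.181561

Final: 0.181561


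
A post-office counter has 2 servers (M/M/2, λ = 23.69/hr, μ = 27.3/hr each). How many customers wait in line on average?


a = λ/μ = 0.8678; ρ = a/2 = 0.4339
P₀ = 0.394814
Lq = P₀·a^c·ρ / (c!·(1−ρ)²) = 0.394814·0.75302·0.4339/(2·0.32049)
= 0.20125

Final: 0.20125


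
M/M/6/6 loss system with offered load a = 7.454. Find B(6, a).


B(c,a) = (a^c/c!) / Σ_{k=0}^{c} a^k/k!
a^6/6! = 238.234050
Σ terms (k=0..6): 1.00000 + 7.45400 + 27.78106 + 69.02667 + 128.63120 + 191.76339 + 238.23405 = 663.890363
B = 238.234050/663.890363 = 0.358845

Final: 0.358845


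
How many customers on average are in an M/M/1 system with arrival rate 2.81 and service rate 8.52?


ρ = λ/μ = 2.81/8.52 = 0.3298
L = ρ/(1−ρ) = 0.3298/(1 − 0.3298) = 0.3298/0.6702 = 0.4921

Final: 0.4921


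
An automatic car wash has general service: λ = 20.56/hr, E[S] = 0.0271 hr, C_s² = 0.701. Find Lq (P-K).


ρ = λ·E[S] = 20.56·0.0271 = 0.5572
Lq = ρ²(1+C_s²)/(2(1−ρ)) = 0.3104·(1+0.701)/(2·0.4428)
= 0.3104·1.7010/0.8856 = 0.59625

Final: 0.59625


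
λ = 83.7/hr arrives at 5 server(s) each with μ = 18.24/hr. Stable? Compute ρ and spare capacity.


Total capacity cμ = 5·18.24 = 91.20/hr
ρ = λ/(cμ) = 83.7/91.20 = 0.9178
Stable ⇔ ρ < 1: YES
Spare capacity = cμ − λ = 91.20 − 83.7 = 7.50/hr

Final: ρ = 0.9178; stable; margin = 7.50/hr


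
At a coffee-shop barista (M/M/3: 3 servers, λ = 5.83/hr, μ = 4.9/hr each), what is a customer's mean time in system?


a = 1.1898; ρ = 0.3966; P₀ = 0.297369
Lq = P₀·a^c·ρ/(c!(1−ρ)²) = 0.09093
Wq = Lq/λ = 0.09093/5.83 = 0.01560 hr
W = Wq + 1/μ = 0.01560 + 0.20408 = 0.21968 hr

Final: 0.21968 hr


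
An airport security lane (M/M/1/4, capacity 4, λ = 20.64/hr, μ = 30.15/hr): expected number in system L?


ρ = 20.64/30.15 = 0.6846
L = ρ[1 − (K+1)ρ^K + Kρ^(K+1)] / [(1−ρ)(1−ρ^(K+1))]
Numerator: 0.6846·(1 − 5·0.219629 + 4·0.150353) = 0.344525
Denominator: (0.3154)·(0.849647) = 0.267998
L = 0.344525/0.267998 = 1.2856

Final: 1.2856


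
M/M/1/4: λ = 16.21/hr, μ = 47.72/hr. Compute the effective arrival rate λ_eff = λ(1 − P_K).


ρ = 0.3397; P_K = (1−ρ)ρ^4/(1−ρ^5) = 0.008832
λ_eff = λ(1 − P_K) = 16.21·(1 − 0.008832) = 16.21·0.991168 = 16.0668 /hr

Final: 16.0668 /hr


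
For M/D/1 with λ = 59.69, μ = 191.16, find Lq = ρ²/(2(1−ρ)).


ρ = 59.69/191.16 = 0.3123
M/D/1: Lq = ρ²/(2(1−ρ)) = 0.09750/(2·0.6877) = 0.07088

Final: 0.07088


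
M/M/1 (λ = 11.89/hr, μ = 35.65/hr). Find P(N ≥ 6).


ρ = 11.89/35.65 = 0.3335
P(N ≥ n) = ρ^n = 0.3335^6 = 0.001376

Final: 0.001376


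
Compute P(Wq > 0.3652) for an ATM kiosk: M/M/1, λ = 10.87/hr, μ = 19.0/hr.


ρ = 10.87/19.0 = 0.5721
P(Wq > t) = ρ·e^{−(μ−λ)t} = 0.5721·e^{−2.9691}
= 0.5721·0.051351 = 0.029378

Final: 0.029378


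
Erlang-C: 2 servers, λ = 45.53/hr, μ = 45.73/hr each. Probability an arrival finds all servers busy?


a = λ/μ = 0.9956; ρ = a/2 = 0.4978
P₀ = 0.335280 (from M/M/c formula)
C(c,a) = [a^c/(c!(1−ρ))]·P₀ = [0.99127/(2·0.5022)]·0.335280
= 0.98696·0.335280 = 0.330906

Final: 0.330906


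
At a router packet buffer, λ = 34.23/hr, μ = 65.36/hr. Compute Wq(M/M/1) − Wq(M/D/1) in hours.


ρ = 34.23/65.36 = 0.5237
Wq(M/M/1) = ρ/(μ−λ) = 0.5237/31.13 = 0.01682 hr
Wq(M/D/1) = ρ/(2(μ−λ)) = 0.008412 hr
Savings = 0.01682 − 0.008412 = 0.008412 hr

Final: 0.008412 hr


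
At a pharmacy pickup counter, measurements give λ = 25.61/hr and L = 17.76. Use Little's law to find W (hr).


W = L/λ = 17.76/25.61 = 0.6935 hr

Final: 0.6935 hr


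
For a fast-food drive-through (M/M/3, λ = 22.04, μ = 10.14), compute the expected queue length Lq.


a = λ/μ = 2.1736; ρ = a/3 = 0.7245
P₀ = 0.085117
Lq = P₀·a^c·ρ / (c!·(1−ρ)²) = 0.085117·10.26883·0.7245/(6·0.07589)
= 1.39081

Final: 1.39081


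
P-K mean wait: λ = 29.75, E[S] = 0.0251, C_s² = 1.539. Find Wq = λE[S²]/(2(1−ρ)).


ρ = λ·E[S] = 29.75·0.0251 = 0.7467
E[S²] = E[S]²(1+C_s²) = 0.0251²·(1+1.539) = 0.001600
Wq = λ·E[S²]/(2(1−ρ)) = 29.75·0.001600/(2·0.2533) = 0.09395 hr

Final: 0.09395 hr


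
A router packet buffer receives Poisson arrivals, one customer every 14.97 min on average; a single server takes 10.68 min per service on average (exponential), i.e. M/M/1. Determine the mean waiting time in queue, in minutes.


λ = 60/14.97 = 4.0080 /hr
μ = 60/10.68 = 5.6180 /hr
ρ = λ/μ = 4.0080/5.6180 = 0.7134
Wq = ρ/(μ−λ) = 0.7134/(5.6180−4.0080) = 0.44313 hr
In minutes: 0.44313·60 = 26.588 min

Final: 26.588 min


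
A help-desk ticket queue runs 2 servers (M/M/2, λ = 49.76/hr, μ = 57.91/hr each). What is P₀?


a = λ/μ = 49.76/57.91 = 0.8593; ρ = a/c = 0.4296
Σ_{k=0}^{1} a^k/k! (terms k=0..1) = 1.00000 + 0.85926 = 1.85926
Tail: a^2/(2!(1−ρ)) = 0.73834/(2·0.5704) = 0.64724
P₀ = 1/(1.85926 + 0.64724) = 1/2.50651 = 0.398961

Final: 0.398961


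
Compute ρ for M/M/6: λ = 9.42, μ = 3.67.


ρ = λ/(cμ) = 9.42/(6·3.67) = 9.42/22.02 = 0.4278

Final: 0.4278


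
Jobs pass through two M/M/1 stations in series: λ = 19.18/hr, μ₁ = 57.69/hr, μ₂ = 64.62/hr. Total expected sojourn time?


Each node sees arrival rate λ = 19.18/hr (tandem ⇒ throughput preserved).
W₁ = 1/(μ₁−λ) = 1/(57.69−19.18) = 0.02597 hr
W₂ = 1/(μ₂−λ) = 1/(64.62−19.18) = 0.02201 hr
W_total = W₁ + W₂ = 0.02597 + 0.02201 = 0.04797 hr

Final: 0.04797 hr


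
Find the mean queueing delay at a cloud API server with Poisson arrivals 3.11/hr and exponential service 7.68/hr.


ρ = 3.11/7.68 = 0.4049
Wq = ρ/(μ−λ) = 0.4049/(7.68 − 3.11) = 0.4049/4.57 = 0.08861 hr

Final: 0.08861 hr


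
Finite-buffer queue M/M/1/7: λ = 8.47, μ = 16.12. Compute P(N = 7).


ρ = λ/μ = 8.47/16.12 = 0.5254
P_K = (1−ρ)ρ^K/(1−ρ^(K+1)) = (0.4746·0.011057)/(1 − 0.005810)
= 0.005247/0.994190 = 0.005278

Final: 0.005278


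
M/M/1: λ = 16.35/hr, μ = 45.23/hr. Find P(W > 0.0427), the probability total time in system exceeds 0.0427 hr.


W ~ Exponential(μ−λ) for M/M/1.
μ − λ = 45.23 − 16.35 = 28.8800
P(W > t) = e^{−(μ−λ)t} = e^{−1.2332} = 0.291366

Final: 0.291366


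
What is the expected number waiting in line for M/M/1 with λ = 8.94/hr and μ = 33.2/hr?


ρ = 8.94/33.2 = 0.2693
Lq = ρ²/(1−ρ) = 0.07251/0.7307 = 0.09923

Final: 0.09923


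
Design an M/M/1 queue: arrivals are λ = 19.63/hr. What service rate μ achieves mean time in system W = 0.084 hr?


W = 1/(μ−λ) ⇒ μ − λ = 1/W = 1/0.084 = 11.9048
μ = λ + 1/W = 19.63 + 11.9048 = 31.5348 per hr

Final: 31.5348 /hr


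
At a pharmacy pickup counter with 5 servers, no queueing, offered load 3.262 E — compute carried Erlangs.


B(5,3.262) = 0.132877 (Erlang-B)
Carried load = a(1 − B) = 3.262·(1 − 0.132877) = 3.262·0.867123 = 2.8286 E

Final: 2.8286 Erlangs


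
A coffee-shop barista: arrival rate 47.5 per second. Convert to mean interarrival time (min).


Mean interarrival time = 1/λ = 1/47.5 second = 0.02105 second
In minutes: 0.02105 × 0.0166667 = 0.0003509 min

Final: 0.0003509 min


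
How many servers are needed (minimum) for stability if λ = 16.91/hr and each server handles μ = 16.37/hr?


Stability requires cμ > λ ⇔ c > λ/μ.
λ/μ = 16.91/16.37 = 1.0330
Minimum integer c = ⌊1.0330⌋ + 1 = 2
Check: 2·16.37 = 32.74 > 16.91, while 1·16.37 = 16.37 ≤ 16.91

Final: 2 servers


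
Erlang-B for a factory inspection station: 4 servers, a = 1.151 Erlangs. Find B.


B(c,a) = (a^c/c!) / Σ_{k=0}^{c} a^k/k!
a^4/4! = 0.073129
Σ terms (k=0..4): 1.00000 + 1.15100 + 0.66240 + 0.25414 + 0.07313 = 3.140671
B = 0.073129/3.140671 = 0.023285

Final: 0.023285


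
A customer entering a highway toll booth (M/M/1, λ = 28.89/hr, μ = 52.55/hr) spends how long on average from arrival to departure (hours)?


W = 1/(μ−λ) = 1/(52.55 − 28.89) = 1/23.66 = 0.04227 hr

Final: 0.04227 hr


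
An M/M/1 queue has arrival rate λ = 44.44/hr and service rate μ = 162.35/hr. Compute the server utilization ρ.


ρ = λ/μ = 44.44/162.35 = 0.2737

Final: 0.2737


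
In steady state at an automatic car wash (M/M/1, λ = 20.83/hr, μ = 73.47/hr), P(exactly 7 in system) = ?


ρ = 20.83/73.47 = 0.2835
P_n = (1−ρ)·ρ^n = (1 − 0.2835)·0.2835^7 = 0.7165·0.0001472 = 0.0001055

Final: 0.0001055


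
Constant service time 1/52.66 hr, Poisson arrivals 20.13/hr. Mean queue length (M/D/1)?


ρ = 20.13/52.66 = 0.3823
M/D/1: Lq = ρ²/(2(1−ρ)) = 0.1461/(2·0.6177) = 0.11827

Final: 0.11827


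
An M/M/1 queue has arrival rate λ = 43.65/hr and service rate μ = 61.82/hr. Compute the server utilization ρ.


ρ = λ/μ = 43.65/61.82 = 0.7061

Final: 0.7061


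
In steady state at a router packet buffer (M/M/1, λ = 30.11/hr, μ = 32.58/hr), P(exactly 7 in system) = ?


ρ = 30.11/32.58 = 0.9242
P_n = (1−ρ)·ρ^n = (1 − 0.9242)·0.9242^7 = 0.07581·0.575861 = 0.043658

Final: 0.043658


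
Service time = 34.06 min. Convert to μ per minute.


μ = 1/(service time) in consistent units.
1 minute = 1 min, so μ = 1/34.06 = 0.02936 per minute

Final: 0.02936 /min


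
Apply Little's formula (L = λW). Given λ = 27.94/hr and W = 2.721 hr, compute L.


L = λW = 27.94·2.721 = 76.0247

Final: 76.0247


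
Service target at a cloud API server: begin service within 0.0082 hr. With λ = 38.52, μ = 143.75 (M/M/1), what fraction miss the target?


ρ = 38.52/143.75 = 0.2680
P(Wq > t) = ρ·e^{−(μ−λ)t} = 0.2680·e^{−0.8629}
= 0.2680·0.421943 = 0.113066

Final: 0.113066


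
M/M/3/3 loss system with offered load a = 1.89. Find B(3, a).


B(c,a) = (a^c/c!) / Σ_{k=0}^{c} a^k/k!
a^3/3! = 1.125211
Σ terms (k=0..3): 1.00000 + 1.89000 + 1.78605 + 1.12521 = 5.801261
B = 1.125211/5.801261 = 0.193960

Final: 0.193960


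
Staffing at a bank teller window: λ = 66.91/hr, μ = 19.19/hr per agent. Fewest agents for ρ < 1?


Stability requires cμ > λ ⇔ c > λ/μ.
λ/μ = 66.91/19.19 = 3.4867
Minimum integer c = ⌊3.4867⌋ + 1 = 4
Check: 4·19.19 = 76.76 > 66.91, while 3·19.19 = 57.57 ≤ 66.91

Final: 4 servers


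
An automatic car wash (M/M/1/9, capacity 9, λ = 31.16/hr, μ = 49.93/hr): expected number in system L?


ρ = 31.16/49.93 = 0.6241
L = ρ[1 − (K+1)ρ^K + Kρ^(K+1)] / [(1−ρ)(1−ρ^(K+1))]
Numerator: 0.6241·(1 − 10·0.014359 + 9·0.008961) = 0.584794
Denominator: (0.3759)·(0.991039) = 0.372558
L = 0.584794/0.372558 = 1.5697

Final: 1.5697


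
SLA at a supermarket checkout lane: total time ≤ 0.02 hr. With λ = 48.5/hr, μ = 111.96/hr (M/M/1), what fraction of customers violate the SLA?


W ~ Exponential(μ−λ) for M/M/1.
μ − λ = 111.96 − 48.5 = 63.4600
P(W > t) = e^{−(μ−λ)t} = e^{−1.2692} = 0.281056

Final: 0.281056


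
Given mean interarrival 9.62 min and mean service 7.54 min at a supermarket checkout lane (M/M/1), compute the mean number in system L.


λ = 60/9.62 = 6.2370 /hr
μ = 60/7.54 = 7.9576 /hr
ρ = λ/μ = 6.2370/7.9576 = 0.7838
L = ρ/(1−ρ) = 0.7838/0.2162 = 3.6250

Final: 3.6250


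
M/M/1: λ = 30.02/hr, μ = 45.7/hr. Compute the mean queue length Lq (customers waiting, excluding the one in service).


ρ = 30.02/45.7 = 0.6569
Lq = ρ²/(1−ρ) = 0.4315/0.3431 = 1.2576

Final: 1.2576


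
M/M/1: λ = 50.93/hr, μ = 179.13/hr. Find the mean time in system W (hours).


W = 1/(μ−λ) = 1/(179.13 − 50.93) = 1/128.20 = 0.007800 hr

Final: 0.007800 hr


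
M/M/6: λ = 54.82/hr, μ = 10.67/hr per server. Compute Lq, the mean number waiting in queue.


a = λ/μ = 5.1378; ρ = a/6 = 0.8563
P₀ = 0.003590
Lq = P₀·a^c·ρ / (c!·(1−ρ)²) = 0.003590·18392.79247·0.8563/(720·0.02065)
= 3.80244

Final: 3.80244


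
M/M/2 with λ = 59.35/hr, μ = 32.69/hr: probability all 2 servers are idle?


a = λ/μ = 59.35/32.69 = 1.8155; ρ = a/c = 0.9078
Σ_{k=0}^{1} a^k/k! (terms k=0..1) = 1.00000 + 1.81554 = 2.81554
Tail: a^2/(2!(1−ρ)) = 3.29619/(2·0.09223) = 17.86937
P₀ = 1/(2.81554 + 17.86937) = 1/20.68491 = 0.048344

Final: 0.048344


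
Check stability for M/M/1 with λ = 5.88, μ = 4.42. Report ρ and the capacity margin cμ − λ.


Total capacity cμ = 1·4.42 = 4.42/hr
ρ = λ/(cμ) = 5.88/4.42 = 1.3303
Stable ⇔ ρ < 1: NO
Spare capacity = cμ − λ = 4.42 − 5.88 = -1.46/hr

Final: ρ = 1.3303; unstable; margin = -1.46/hr


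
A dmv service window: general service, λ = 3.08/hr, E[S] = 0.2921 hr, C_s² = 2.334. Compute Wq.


ρ = λ·E[S] = 3.08·0.2921 = 0.8997
E[S²] = E[S]²(1+C_s²) = 0.2921²·(1+2.334) = 0.284465
Wq = λ·E[S²]/(2(1−ρ)) = 3.08·0.284465/(2·0.1003) = 4.36626 hr

Final: 4.36626 hr


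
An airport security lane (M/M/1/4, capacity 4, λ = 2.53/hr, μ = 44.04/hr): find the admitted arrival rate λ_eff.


ρ = 0.05745; P_K = (1−ρ)ρ^4/(1−ρ^5) = 0.00001027
λ_eff = λ(1 − P_K) = 2.53·(1 − 0.00001027) = 2.53·0.999990 = 2.5300 /hr

Final: 2.5300 /hr


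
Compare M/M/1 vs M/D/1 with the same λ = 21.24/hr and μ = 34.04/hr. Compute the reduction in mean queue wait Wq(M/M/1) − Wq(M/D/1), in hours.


ρ = 21.24/34.04 = 0.6240
Wq(M/M/1) = ρ/(μ−λ) = 0.6240/12.80 = 0.04875 hr
Wq(M/D/1) = ρ/(2(μ−λ)) = 0.02437 hr
Savings = 0.04875 − 0.02437 = 0.02437 hr

Final: 0.02437 hr


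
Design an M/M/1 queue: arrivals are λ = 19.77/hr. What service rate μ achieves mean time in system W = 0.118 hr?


W = 1/(μ−λ) ⇒ μ − λ = 1/W = 1/0.118 = 8.4746
μ = λ + 1/W = 19.77 + 8.4746 = 28.2446 per hr

Final: 28.2446 /hr


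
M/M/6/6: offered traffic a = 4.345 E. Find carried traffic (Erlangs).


B(6,4.345) = 0.142555 (Erlang-B)
Carried load = a(1 − B) = 4.345·(1 − 0.142555) = 4.345·0.857445 = 3.7256 E

Final: 3.7256 Erlangs


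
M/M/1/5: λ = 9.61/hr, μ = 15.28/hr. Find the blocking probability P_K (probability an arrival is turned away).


ρ = λ/μ = 9.61/15.28 = 0.6289
P_K = (1−ρ)ρ^K/(1−ρ^(K+1)) = (0.3711·0.098401)/(1 − 0.061887)
= 0.036514/0.938113 = 0.038923

Final: 0.038923


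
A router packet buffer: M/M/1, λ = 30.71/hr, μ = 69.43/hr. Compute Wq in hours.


ρ = 30.71/69.43 = 0.4423
Wq = ρ/(μ−λ) = 0.4423/(69.43 − 30.71) = 0.4423/38.72 = 0.01142 hr

Final: 0.01142 hr


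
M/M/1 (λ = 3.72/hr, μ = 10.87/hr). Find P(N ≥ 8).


ρ = 3.72/10.87 = 0.3422
P(N ≥ n) = ρ^n = 0.3422^8 = 0.0001882

Final: 0.0001882


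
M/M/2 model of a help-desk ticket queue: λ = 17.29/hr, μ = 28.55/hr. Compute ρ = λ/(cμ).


ρ = λ/(cμ) = 17.29/(2·28.55) = 17.29/57.10 = 0.3028

Final: 0.3028


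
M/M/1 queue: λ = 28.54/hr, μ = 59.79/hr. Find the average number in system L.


ρ = λ/μ = 28.54/59.79 = 0.4773
L = ρ/(1−ρ) = 0.4773/(1 − 0.4773) = 0.4773/0.5227 = 0.9133

Final: 0.9133


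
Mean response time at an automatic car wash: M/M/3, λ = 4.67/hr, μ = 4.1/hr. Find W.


a = 1.1390; ρ = 0.3797; P₀ = 0.313997
Lq = P₀·a^c·ρ/(c!(1−ρ)²) = 0.07630
Wq = Lq/λ = 0.07630/4.67 = 0.01634 hr
W = Wq + 1/μ = 0.01634 + 0.24390 = 0.26024 hr

Final: 0.26024 hr


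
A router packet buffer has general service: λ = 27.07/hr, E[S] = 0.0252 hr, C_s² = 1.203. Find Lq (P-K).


ρ = λ·E[S] = 27.07·0.0252 = 0.6822
Lq = ρ²(1+C_s²)/(2(1−ρ)) = 0.4653·(1+1.203)/(2·0.3178)
= 0.4653·2.2030/0.6357 = 1.61272

Final: 1.61272


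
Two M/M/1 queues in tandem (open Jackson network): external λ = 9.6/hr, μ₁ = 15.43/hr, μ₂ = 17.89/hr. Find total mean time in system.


Each node sees arrival rate λ = 9.6/hr (tandem ⇒ throughput preserved).
W₁ = 1/(μ₁−λ) = 1/(15.43−9.6) = 0.17153 hr
W₂ = 1/(μ₂−λ) = 1/(17.89−9.6) = 0.12063 hr
W_total = W₁ + W₂ = 0.17153 + 0.12063 = 0.29215 hr

Final: 0.29215 hr


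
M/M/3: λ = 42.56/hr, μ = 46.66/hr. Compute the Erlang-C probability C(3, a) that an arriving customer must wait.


a = λ/μ = 0.9121; ρ = a/3 = 0.3040
P₀ = 0.398429 (from M/M/c formula)
C(c,a) = [a^c/(c!(1−ρ))]·P₀ = [0.75888/(6·0.6960)]·0.398429
= 0.18173·0.398429 = 0.072408

Final: 0.072408


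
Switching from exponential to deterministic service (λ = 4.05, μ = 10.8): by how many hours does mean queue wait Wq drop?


ρ = 4.05/10.8 = 0.3750
Wq(M/M/1) = ρ/(μ−λ) = 0.3750/6.75 = 0.05556 hr
Wq(M/D/1) = ρ/(2(μ−λ)) = 0.02778 hr
Savings = 0.05556 − 0.02778 = 0.02778 hr

Final: 0.02778 hr


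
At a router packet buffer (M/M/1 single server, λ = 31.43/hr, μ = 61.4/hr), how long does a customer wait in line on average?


ρ = 31.43/61.4 = 0.5119
Wq = ρ/(μ−λ) = 0.5119/(61.4 − 31.43) = 0.5119/29.97 = 0.01708 hr

Final: 0.01708 hr


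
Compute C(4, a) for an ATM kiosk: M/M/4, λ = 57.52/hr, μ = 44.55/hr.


a = λ/μ = 1.2911; ρ = a/4 = 0.3228
P₀ = 0.273646 (from M/M/c formula)
C(c,a) = [a^c/(c!(1−ρ))]·P₀ = [2.77898/(24·0.6772)]·0.273646
= 0.17098·0.273646 = 0.046788

Final: 0.046788


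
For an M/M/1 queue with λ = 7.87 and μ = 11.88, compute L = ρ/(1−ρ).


ρ = λ/μ = 7.87/11.88 = 0.6625
L = ρ/(1−ρ) = 0.6625/(1 − 0.6625) = 0.6625/0.3375 = 1.9626

Final: 1.9626


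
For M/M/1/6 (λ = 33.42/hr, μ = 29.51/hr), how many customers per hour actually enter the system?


ρ = 1.1325; P_K = (1−ρ)ρ^6/(1−ρ^7) = 0.201211
λ_eff = λ(1 − P_K) = 33.42·(1 − 0.201211) = 33.42·0.798789 = 26.6955 /hr

Final: 26.6955 /hr


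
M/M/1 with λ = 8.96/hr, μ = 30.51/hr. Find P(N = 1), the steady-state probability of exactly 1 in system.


ρ = 8.96/30.51 = 0.2937
P_n = (1−ρ)·ρ^n = (1 − 0.2937)·0.2937^1 = 0.7063·0.293674 = 0.207430

Final: 0.207430


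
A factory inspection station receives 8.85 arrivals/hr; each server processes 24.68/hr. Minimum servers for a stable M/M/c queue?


Stability requires cμ > λ ⇔ c > λ/μ.
λ/μ = 8.85/24.68 = 0.3586
Minimum integer c = ⌊0.3586⌋ + 1 = 1
Check: 1·24.68 = 24.68 > 8.85, while 0·24.68 = 0.00 ≤ 8.85

Final: 1 servers


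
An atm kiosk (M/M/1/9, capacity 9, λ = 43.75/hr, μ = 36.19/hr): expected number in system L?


ρ = 43.75/36.19 = 1.2089
L = ρ[1 − (K+1)ρ^K + Kρ^(K+1)] / [(1−ρ)(1−ρ^(K+1))]
Numerator: 1.2089·(1 − 10·5.514489 + 9·6.666452) = 7.075891
Denominator: (-0.2089)·(-5.666452) = 1.183708
L = 7.075891/1.183708 = 5.9777

Final: 5.9777


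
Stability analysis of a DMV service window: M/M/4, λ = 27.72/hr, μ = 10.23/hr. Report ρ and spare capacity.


Total capacity cμ = 4·10.23 = 40.92/hr
ρ = λ/(cμ) = 27.72/40.92 = 0.6774
Stable ⇔ ρ < 1: YES
Spare capacity = cμ − λ = 40.92 − 27.72 = 13.20/hr

Final: ρ = 0.6774; stable; margin = 13.20/hr


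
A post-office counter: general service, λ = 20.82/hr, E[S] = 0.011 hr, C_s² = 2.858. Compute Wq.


ρ = λ·E[S] = 20.82·0.011 = 0.2290
E[S²] = E[S]²(1+C_s²) = 0.011²·(1+2.858) = 0.0004668
Wq = λ·E[S²]/(2(1−ρ)) = 20.82·0.0004668/(2·0.7710) = 0.006303 hr

Final: 0.006303 hr


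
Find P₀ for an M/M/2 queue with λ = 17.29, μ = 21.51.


a = λ/μ = 17.29/21.51 = 0.8038; ρ = a/c = 0.4019
Σ_{k=0}^{1} a^k/k! (terms k=0..1) = 1.00000 + 0.80381 = 1.80381
Tail: a^2/(2!(1−ρ)) = 0.64611/(2·0.5981) = 0.54014
P₀ = 1/(1.80381 + 0.54014) = 1/2.34396 = 0.426629

Final: 0.426629


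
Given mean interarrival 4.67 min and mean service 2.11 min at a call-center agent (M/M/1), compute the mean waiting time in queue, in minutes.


λ = 60/4.67 = 12.8480 /hr
μ = 60/2.11 = 28.4360 /hr
ρ = λ/μ = 12.8480/28.4360 = 0.4518
Wq = ρ/(μ−λ) = 0.4518/(28.4360−12.8480) = 0.02899 hr
In minutes: 0.02899·60 = 1.739 min

Final: 1.739 min


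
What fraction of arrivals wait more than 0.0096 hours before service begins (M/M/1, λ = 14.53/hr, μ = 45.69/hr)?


ρ = 14.53/45.69 = 0.3180
P(Wq > t) = ρ·e^{−(μ−λ)t} = 0.3180·e^{−0.2991}
= 0.3180·0.741459 = 0.235793

Final: 0.235793


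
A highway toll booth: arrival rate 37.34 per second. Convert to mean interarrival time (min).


Mean interarrival time = 1/λ = 1/37.34 second = 0.02678 second
In minutes: 0.02678 × 0.0166667 = 0.0004463 min

Final: 0.0004463 min


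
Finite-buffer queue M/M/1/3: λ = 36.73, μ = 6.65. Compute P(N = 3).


ρ = λ/μ = 36.73/6.65 = 5.5233
P_K = (1−ρ)ρ^K/(1−ρ^(K+1)) = (-4.5233·168.499202)/(1 − 930.673038)
= -762.173835/-929.673038 = 0.819830

Final: 0.819830


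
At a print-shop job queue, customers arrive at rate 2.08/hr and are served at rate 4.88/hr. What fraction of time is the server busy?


ρ = λ/μ = 2.08/4.88 = 0.4262

Final: 0.4262


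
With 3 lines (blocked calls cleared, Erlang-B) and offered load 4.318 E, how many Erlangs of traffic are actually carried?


B(3,4.318) = 0.478219 (Erlang-B)
Carried load = a(1 − B) = 4.318·(1 − 0.478219) = 4.318·0.521781 = 2.2530 E

Final: 2.2530 Erlangs


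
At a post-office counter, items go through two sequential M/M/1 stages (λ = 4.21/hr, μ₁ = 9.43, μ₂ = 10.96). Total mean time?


Each node sees arrival rate λ = 4.21/hr (tandem ⇒ throughput preserved).
W₁ = 1/(μ₁−λ) = 1/(9.43−4.21) = 0.19157 hr
W₂ = 1/(μ₂−λ) = 1/(10.96−4.21) = 0.14815 hr
W_total = W₁ + W₂ = 0.19157 + 0.14815 = 0.33972 hr

Final: 0.33972 hr


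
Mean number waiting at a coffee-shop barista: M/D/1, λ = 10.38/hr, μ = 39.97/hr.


ρ = 10.38/39.97 = 0.2597
M/D/1: Lq = ρ²/(2(1−ρ)) = 0.06744/(2·0.7403) = 0.04555

Final: 0.04555


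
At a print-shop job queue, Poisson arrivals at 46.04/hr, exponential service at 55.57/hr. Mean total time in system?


W = 1/(μ−λ) = 1/(55.57 − 46.04) = 1/9.53 = 0.1049 hr

Final: 0.1049 hr


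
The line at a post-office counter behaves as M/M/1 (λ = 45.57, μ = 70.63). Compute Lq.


ρ = 45.57/70.63 = 0.6452
Lq = ρ²/(1−ρ) = 0.4163/0.3548 = 1.1732

Final: 1.1732


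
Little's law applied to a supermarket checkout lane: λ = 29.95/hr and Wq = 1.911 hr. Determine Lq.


Lq = λWq = 29.95·1.911 = 57.2345

Final: 57.2345


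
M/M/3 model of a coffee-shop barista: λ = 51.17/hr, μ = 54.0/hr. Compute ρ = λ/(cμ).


ρ = λ/(cμ) = 51.17/(3·54.0) = 51.17/162.00 = 0.3159

Final: 0.3159


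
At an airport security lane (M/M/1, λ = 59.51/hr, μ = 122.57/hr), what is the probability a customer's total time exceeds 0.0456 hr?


W ~ Exponential(μ−λ) for M/M/1.
μ − λ = 122.57 − 59.51 = 63.0600
P(W > t) = e^{−(μ−λ)t} = e^{−2.8755} = 0.056386

Final: 0.056386


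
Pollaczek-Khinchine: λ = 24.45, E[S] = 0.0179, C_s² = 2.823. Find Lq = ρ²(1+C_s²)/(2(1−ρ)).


ρ = λ·E[S] = 24.45·0.0179 = 0.4377
Lq = ρ²(1+C_s²)/(2(1−ρ)) = 0.1915·(1+2.823)/(2·0.5623)
= 0.1915·3.8230/1.1247 = 0.65108

Final: 0.65108


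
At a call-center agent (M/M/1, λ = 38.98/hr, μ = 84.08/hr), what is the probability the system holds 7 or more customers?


ρ = 38.98/84.08 = 0.4636
P(N ≥ n) = ρ^n = 0.4636^7 = 0.004603

Final: 0.004603


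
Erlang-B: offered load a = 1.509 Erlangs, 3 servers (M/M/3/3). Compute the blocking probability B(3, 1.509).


B(c,a) = (a^c/c!) / Σ_{k=0}^{c} a^k/k!
a^3/3! = 0.572686
Σ terms (k=0..3): 1.00000 + 1.50900 + 1.13854 + 0.57269 = 4.220226
B = 0.572686/4.220226 = 0.135700

Final: 0.135700


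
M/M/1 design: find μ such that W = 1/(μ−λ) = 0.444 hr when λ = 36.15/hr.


W = 1/(μ−λ) ⇒ μ − λ = 1/W = 1/0.444 = 2.2523
μ = λ + 1/W = 36.15 + 2.2523 = 38.4023 per hr

Final: 38.4023 /hr


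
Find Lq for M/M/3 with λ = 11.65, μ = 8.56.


a = λ/μ = 1.3610; ρ = a/3 = 0.4537
P₀ = 0.246540
Lq = P₀·a^c·ρ / (c!·(1−ρ)²) = 0.246540·2.52091·0.4537/(6·0.29849)
= 0.15743

Final: 0.15743


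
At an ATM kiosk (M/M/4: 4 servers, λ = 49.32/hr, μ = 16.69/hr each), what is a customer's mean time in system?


a = 2.9551; ρ = 0.7388; P₀ = 0.040348
Lq = P₀·a^c·ρ/(c!(1−ρ)²) = 1.38778
Wq = Lq/λ = 1.38778/49.32 = 0.02814 hr
W = Wq + 1/μ = 0.02814 + 0.05992 = 0.08805 hr

Final: 0.08805 hr
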